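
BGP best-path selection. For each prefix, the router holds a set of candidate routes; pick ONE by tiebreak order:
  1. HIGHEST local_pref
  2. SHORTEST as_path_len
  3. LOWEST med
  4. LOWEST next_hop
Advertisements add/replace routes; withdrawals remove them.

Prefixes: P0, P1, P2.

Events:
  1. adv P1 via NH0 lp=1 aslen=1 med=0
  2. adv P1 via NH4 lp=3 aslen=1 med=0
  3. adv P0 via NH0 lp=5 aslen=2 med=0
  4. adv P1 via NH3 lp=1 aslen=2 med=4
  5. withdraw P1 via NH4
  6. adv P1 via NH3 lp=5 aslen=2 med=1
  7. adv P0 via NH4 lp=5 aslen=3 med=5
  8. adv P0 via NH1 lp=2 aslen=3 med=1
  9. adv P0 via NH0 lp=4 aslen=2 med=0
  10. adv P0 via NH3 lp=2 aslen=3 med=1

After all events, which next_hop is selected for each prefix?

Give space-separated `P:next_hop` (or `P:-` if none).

Op 1: best P0=- P1=NH0 P2=-
Op 2: best P0=- P1=NH4 P2=-
Op 3: best P0=NH0 P1=NH4 P2=-
Op 4: best P0=NH0 P1=NH4 P2=-
Op 5: best P0=NH0 P1=NH0 P2=-
Op 6: best P0=NH0 P1=NH3 P2=-
Op 7: best P0=NH0 P1=NH3 P2=-
Op 8: best P0=NH0 P1=NH3 P2=-
Op 9: best P0=NH4 P1=NH3 P2=-
Op 10: best P0=NH4 P1=NH3 P2=-

Answer: P0:NH4 P1:NH3 P2:-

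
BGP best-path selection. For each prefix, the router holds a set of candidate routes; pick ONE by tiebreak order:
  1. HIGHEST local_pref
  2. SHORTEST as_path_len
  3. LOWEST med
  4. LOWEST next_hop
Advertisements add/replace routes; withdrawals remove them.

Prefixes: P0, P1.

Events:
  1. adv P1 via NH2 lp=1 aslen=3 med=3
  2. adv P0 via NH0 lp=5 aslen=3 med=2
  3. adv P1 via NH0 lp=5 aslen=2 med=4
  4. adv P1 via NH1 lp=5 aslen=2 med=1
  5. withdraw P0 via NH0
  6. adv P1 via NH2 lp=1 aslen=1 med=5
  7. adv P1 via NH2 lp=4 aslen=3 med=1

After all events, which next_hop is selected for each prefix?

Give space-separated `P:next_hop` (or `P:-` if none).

Op 1: best P0=- P1=NH2
Op 2: best P0=NH0 P1=NH2
Op 3: best P0=NH0 P1=NH0
Op 4: best P0=NH0 P1=NH1
Op 5: best P0=- P1=NH1
Op 6: best P0=- P1=NH1
Op 7: best P0=- P1=NH1

Answer: P0:- P1:NH1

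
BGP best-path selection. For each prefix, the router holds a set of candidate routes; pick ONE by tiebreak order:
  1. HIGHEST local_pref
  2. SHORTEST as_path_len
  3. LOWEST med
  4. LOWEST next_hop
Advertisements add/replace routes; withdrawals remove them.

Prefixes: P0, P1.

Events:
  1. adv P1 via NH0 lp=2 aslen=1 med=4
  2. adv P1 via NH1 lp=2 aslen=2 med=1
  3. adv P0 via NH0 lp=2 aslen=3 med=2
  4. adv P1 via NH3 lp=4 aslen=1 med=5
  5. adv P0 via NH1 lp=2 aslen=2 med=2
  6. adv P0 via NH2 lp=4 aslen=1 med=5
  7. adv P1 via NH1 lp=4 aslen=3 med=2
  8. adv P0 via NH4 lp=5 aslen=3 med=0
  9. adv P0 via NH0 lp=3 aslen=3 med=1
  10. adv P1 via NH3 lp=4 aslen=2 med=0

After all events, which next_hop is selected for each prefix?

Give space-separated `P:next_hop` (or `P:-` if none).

Answer: P0:NH4 P1:NH3

Derivation:
Op 1: best P0=- P1=NH0
Op 2: best P0=- P1=NH0
Op 3: best P0=NH0 P1=NH0
Op 4: best P0=NH0 P1=NH3
Op 5: best P0=NH1 P1=NH3
Op 6: best P0=NH2 P1=NH3
Op 7: best P0=NH2 P1=NH3
Op 8: best P0=NH4 P1=NH3
Op 9: best P0=NH4 P1=NH3
Op 10: best P0=NH4 P1=NH3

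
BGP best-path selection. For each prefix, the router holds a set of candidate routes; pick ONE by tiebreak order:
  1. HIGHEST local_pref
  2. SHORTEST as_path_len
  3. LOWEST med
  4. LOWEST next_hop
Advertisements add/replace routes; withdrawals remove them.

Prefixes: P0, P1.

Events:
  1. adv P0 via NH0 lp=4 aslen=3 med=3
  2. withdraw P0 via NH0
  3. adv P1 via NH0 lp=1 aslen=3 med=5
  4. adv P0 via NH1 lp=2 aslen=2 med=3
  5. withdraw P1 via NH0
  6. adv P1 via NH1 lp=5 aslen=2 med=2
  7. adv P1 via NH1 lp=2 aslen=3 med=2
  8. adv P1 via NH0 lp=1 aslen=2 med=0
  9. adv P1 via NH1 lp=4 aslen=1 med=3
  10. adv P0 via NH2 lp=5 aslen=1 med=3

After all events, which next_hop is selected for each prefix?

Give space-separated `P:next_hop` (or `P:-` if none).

Op 1: best P0=NH0 P1=-
Op 2: best P0=- P1=-
Op 3: best P0=- P1=NH0
Op 4: best P0=NH1 P1=NH0
Op 5: best P0=NH1 P1=-
Op 6: best P0=NH1 P1=NH1
Op 7: best P0=NH1 P1=NH1
Op 8: best P0=NH1 P1=NH1
Op 9: best P0=NH1 P1=NH1
Op 10: best P0=NH2 P1=NH1

Answer: P0:NH2 P1:NH1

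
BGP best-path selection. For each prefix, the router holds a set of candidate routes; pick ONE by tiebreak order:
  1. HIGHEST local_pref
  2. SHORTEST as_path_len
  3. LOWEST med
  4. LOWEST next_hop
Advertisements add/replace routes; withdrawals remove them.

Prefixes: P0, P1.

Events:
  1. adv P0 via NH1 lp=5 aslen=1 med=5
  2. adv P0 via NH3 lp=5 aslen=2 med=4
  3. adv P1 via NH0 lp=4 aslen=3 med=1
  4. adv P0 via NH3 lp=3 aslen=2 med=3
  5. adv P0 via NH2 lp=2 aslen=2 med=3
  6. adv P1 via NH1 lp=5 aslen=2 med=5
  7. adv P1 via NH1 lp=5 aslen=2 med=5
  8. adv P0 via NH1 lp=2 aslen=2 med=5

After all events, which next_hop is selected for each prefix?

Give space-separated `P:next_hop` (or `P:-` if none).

Op 1: best P0=NH1 P1=-
Op 2: best P0=NH1 P1=-
Op 3: best P0=NH1 P1=NH0
Op 4: best P0=NH1 P1=NH0
Op 5: best P0=NH1 P1=NH0
Op 6: best P0=NH1 P1=NH1
Op 7: best P0=NH1 P1=NH1
Op 8: best P0=NH3 P1=NH1

Answer: P0:NH3 P1:NH1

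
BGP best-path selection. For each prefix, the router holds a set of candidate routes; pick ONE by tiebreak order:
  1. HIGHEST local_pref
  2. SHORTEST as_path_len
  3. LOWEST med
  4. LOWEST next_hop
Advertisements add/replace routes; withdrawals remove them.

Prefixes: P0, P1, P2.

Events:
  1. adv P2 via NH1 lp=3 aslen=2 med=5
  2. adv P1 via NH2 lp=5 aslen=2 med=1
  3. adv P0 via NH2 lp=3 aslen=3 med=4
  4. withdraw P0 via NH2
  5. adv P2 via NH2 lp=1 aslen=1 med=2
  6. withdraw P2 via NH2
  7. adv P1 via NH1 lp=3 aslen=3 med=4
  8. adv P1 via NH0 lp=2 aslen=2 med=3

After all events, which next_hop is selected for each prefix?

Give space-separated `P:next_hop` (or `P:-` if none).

Answer: P0:- P1:NH2 P2:NH1

Derivation:
Op 1: best P0=- P1=- P2=NH1
Op 2: best P0=- P1=NH2 P2=NH1
Op 3: best P0=NH2 P1=NH2 P2=NH1
Op 4: best P0=- P1=NH2 P2=NH1
Op 5: best P0=- P1=NH2 P2=NH1
Op 6: best P0=- P1=NH2 P2=NH1
Op 7: best P0=- P1=NH2 P2=NH1
Op 8: best P0=- P1=NH2 P2=NH1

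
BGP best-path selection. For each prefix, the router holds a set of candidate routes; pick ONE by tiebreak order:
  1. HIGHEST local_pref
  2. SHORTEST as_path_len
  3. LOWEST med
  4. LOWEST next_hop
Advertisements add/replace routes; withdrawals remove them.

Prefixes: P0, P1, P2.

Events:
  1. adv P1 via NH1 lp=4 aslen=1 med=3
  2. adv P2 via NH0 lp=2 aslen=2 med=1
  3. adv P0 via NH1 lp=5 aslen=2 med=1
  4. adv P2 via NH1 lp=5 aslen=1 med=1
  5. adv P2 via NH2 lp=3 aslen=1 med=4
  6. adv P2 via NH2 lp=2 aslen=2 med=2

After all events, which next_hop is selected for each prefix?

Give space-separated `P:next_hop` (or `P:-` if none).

Op 1: best P0=- P1=NH1 P2=-
Op 2: best P0=- P1=NH1 P2=NH0
Op 3: best P0=NH1 P1=NH1 P2=NH0
Op 4: best P0=NH1 P1=NH1 P2=NH1
Op 5: best P0=NH1 P1=NH1 P2=NH1
Op 6: best P0=NH1 P1=NH1 P2=NH1

Answer: P0:NH1 P1:NH1 P2:NH1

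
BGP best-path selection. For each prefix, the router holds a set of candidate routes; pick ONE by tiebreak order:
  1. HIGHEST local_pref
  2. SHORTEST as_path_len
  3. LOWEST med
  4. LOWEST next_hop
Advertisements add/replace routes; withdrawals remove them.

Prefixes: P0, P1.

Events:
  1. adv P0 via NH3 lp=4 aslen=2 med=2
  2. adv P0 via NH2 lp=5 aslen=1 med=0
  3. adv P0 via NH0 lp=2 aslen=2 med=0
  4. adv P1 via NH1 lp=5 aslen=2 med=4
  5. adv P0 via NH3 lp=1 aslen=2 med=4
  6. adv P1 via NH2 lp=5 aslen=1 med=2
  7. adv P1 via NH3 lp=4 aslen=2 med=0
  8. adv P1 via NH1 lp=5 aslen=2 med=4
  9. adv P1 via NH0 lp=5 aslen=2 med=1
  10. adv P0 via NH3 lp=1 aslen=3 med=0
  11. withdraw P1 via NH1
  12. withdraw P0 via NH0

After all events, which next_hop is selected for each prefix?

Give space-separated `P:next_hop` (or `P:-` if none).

Answer: P0:NH2 P1:NH2

Derivation:
Op 1: best P0=NH3 P1=-
Op 2: best P0=NH2 P1=-
Op 3: best P0=NH2 P1=-
Op 4: best P0=NH2 P1=NH1
Op 5: best P0=NH2 P1=NH1
Op 6: best P0=NH2 P1=NH2
Op 7: best P0=NH2 P1=NH2
Op 8: best P0=NH2 P1=NH2
Op 9: best P0=NH2 P1=NH2
Op 10: best P0=NH2 P1=NH2
Op 11: best P0=NH2 P1=NH2
Op 12: best P0=NH2 P1=NH2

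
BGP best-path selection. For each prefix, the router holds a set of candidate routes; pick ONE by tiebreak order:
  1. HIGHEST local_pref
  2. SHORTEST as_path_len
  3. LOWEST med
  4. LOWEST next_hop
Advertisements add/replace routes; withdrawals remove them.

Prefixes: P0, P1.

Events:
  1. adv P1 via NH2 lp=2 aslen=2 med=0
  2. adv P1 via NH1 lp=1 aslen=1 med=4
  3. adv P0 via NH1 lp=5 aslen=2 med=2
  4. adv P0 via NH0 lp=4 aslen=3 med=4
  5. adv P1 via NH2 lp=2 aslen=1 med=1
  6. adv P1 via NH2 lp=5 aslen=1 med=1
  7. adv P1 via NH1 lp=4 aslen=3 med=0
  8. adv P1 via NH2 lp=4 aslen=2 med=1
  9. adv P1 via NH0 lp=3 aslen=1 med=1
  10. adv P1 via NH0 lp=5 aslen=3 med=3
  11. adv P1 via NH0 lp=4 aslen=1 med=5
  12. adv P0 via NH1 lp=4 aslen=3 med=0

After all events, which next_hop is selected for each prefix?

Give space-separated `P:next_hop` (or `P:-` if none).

Op 1: best P0=- P1=NH2
Op 2: best P0=- P1=NH2
Op 3: best P0=NH1 P1=NH2
Op 4: best P0=NH1 P1=NH2
Op 5: best P0=NH1 P1=NH2
Op 6: best P0=NH1 P1=NH2
Op 7: best P0=NH1 P1=NH2
Op 8: best P0=NH1 P1=NH2
Op 9: best P0=NH1 P1=NH2
Op 10: best P0=NH1 P1=NH0
Op 11: best P0=NH1 P1=NH0
Op 12: best P0=NH1 P1=NH0

Answer: P0:NH1 P1:NH0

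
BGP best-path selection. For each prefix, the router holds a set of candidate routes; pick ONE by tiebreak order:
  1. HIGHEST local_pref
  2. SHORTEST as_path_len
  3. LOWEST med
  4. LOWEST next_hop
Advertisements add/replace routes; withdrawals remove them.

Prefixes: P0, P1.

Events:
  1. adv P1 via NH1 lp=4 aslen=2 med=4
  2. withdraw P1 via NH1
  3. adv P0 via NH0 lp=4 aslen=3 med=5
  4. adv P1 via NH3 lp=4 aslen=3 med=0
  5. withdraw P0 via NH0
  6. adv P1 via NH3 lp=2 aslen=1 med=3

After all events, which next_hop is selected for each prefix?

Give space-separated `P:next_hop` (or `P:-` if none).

Answer: P0:- P1:NH3

Derivation:
Op 1: best P0=- P1=NH1
Op 2: best P0=- P1=-
Op 3: best P0=NH0 P1=-
Op 4: best P0=NH0 P1=NH3
Op 5: best P0=- P1=NH3
Op 6: best P0=- P1=NH3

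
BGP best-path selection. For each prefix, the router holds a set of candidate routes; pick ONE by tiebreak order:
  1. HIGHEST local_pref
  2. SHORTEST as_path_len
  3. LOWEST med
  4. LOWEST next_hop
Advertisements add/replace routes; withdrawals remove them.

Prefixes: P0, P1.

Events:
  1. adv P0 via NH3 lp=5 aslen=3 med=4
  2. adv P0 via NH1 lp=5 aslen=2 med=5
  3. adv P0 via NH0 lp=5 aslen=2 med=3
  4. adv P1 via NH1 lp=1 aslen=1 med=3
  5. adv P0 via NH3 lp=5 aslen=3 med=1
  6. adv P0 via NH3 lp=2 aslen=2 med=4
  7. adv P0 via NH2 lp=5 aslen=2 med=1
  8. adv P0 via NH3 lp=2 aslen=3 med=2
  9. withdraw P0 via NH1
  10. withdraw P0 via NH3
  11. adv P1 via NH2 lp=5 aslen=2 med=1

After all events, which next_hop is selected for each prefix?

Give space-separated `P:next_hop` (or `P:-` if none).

Op 1: best P0=NH3 P1=-
Op 2: best P0=NH1 P1=-
Op 3: best P0=NH0 P1=-
Op 4: best P0=NH0 P1=NH1
Op 5: best P0=NH0 P1=NH1
Op 6: best P0=NH0 P1=NH1
Op 7: best P0=NH2 P1=NH1
Op 8: best P0=NH2 P1=NH1
Op 9: best P0=NH2 P1=NH1
Op 10: best P0=NH2 P1=NH1
Op 11: best P0=NH2 P1=NH2

Answer: P0:NH2 P1:NH2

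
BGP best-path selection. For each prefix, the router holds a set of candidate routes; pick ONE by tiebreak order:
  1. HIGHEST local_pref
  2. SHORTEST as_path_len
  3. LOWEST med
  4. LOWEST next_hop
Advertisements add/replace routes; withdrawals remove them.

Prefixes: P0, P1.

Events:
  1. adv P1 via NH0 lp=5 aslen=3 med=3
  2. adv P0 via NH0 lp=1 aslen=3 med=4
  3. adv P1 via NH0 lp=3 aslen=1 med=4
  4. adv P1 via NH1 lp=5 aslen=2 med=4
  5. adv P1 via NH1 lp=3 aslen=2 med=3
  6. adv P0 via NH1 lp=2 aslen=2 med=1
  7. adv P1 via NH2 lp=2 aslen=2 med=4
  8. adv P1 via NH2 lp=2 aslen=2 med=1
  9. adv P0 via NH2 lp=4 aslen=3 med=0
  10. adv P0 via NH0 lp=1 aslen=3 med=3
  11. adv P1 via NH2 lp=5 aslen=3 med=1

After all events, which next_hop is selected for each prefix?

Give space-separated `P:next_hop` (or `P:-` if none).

Answer: P0:NH2 P1:NH2

Derivation:
Op 1: best P0=- P1=NH0
Op 2: best P0=NH0 P1=NH0
Op 3: best P0=NH0 P1=NH0
Op 4: best P0=NH0 P1=NH1
Op 5: best P0=NH0 P1=NH0
Op 6: best P0=NH1 P1=NH0
Op 7: best P0=NH1 P1=NH0
Op 8: best P0=NH1 P1=NH0
Op 9: best P0=NH2 P1=NH0
Op 10: best P0=NH2 P1=NH0
Op 11: best P0=NH2 P1=NH2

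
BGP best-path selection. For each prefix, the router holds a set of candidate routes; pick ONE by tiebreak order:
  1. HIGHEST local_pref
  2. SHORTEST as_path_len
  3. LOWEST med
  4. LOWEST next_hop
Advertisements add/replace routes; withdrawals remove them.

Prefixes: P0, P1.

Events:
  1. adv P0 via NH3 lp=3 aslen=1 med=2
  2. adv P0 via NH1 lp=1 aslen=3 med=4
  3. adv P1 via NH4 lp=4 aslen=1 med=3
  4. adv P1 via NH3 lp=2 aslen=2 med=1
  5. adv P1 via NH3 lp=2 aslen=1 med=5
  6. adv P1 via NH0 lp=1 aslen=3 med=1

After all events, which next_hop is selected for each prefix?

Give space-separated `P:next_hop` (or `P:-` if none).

Op 1: best P0=NH3 P1=-
Op 2: best P0=NH3 P1=-
Op 3: best P0=NH3 P1=NH4
Op 4: best P0=NH3 P1=NH4
Op 5: best P0=NH3 P1=NH4
Op 6: best P0=NH3 P1=NH4

Answer: P0:NH3 P1:NH4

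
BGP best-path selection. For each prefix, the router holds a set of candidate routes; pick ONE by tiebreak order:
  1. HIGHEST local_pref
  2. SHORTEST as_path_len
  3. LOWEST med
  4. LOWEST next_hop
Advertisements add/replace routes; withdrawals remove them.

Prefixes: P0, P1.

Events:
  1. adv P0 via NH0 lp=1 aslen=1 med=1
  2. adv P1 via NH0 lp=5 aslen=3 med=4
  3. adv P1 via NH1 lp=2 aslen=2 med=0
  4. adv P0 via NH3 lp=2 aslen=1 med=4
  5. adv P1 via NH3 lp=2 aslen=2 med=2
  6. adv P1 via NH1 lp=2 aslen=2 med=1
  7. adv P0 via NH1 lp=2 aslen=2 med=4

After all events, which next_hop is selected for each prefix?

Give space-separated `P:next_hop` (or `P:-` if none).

Op 1: best P0=NH0 P1=-
Op 2: best P0=NH0 P1=NH0
Op 3: best P0=NH0 P1=NH0
Op 4: best P0=NH3 P1=NH0
Op 5: best P0=NH3 P1=NH0
Op 6: best P0=NH3 P1=NH0
Op 7: best P0=NH3 P1=NH0

Answer: P0:NH3 P1:NH0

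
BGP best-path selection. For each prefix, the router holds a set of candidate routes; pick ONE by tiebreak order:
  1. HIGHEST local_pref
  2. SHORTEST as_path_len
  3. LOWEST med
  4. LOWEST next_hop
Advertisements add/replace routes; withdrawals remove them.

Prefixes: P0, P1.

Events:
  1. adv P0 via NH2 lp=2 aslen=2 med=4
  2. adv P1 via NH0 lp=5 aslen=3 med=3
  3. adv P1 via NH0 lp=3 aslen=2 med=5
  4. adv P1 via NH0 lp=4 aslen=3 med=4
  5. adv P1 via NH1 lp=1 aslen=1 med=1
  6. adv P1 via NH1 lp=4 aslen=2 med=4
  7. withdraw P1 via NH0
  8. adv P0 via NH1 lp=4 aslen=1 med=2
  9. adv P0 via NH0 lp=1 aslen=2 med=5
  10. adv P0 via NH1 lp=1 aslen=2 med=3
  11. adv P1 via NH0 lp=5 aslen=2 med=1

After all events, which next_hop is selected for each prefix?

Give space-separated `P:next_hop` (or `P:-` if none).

Op 1: best P0=NH2 P1=-
Op 2: best P0=NH2 P1=NH0
Op 3: best P0=NH2 P1=NH0
Op 4: best P0=NH2 P1=NH0
Op 5: best P0=NH2 P1=NH0
Op 6: best P0=NH2 P1=NH1
Op 7: best P0=NH2 P1=NH1
Op 8: best P0=NH1 P1=NH1
Op 9: best P0=NH1 P1=NH1
Op 10: best P0=NH2 P1=NH1
Op 11: best P0=NH2 P1=NH0

Answer: P0:NH2 P1:NH0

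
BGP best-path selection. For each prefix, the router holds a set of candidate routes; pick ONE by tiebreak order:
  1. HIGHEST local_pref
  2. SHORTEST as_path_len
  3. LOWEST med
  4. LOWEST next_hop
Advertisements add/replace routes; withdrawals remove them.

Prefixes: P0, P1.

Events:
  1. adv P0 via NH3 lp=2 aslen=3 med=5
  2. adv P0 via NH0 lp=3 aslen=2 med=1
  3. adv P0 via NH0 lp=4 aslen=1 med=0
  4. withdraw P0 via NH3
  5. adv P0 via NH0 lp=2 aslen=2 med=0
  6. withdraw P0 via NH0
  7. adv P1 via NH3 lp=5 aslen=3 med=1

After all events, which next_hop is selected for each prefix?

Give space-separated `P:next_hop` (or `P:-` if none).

Op 1: best P0=NH3 P1=-
Op 2: best P0=NH0 P1=-
Op 3: best P0=NH0 P1=-
Op 4: best P0=NH0 P1=-
Op 5: best P0=NH0 P1=-
Op 6: best P0=- P1=-
Op 7: best P0=- P1=NH3

Answer: P0:- P1:NH3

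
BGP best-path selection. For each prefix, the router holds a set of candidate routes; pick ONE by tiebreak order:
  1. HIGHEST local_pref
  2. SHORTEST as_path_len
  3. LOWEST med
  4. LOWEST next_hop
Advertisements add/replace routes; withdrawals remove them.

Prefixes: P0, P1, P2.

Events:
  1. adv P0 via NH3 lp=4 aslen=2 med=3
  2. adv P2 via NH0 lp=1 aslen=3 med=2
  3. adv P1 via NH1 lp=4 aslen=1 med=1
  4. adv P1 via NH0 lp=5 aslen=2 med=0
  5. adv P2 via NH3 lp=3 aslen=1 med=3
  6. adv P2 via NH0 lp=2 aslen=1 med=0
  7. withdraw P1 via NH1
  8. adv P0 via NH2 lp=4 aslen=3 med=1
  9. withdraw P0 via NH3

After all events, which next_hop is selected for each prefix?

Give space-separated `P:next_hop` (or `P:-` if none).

Answer: P0:NH2 P1:NH0 P2:NH3

Derivation:
Op 1: best P0=NH3 P1=- P2=-
Op 2: best P0=NH3 P1=- P2=NH0
Op 3: best P0=NH3 P1=NH1 P2=NH0
Op 4: best P0=NH3 P1=NH0 P2=NH0
Op 5: best P0=NH3 P1=NH0 P2=NH3
Op 6: best P0=NH3 P1=NH0 P2=NH3
Op 7: best P0=NH3 P1=NH0 P2=NH3
Op 8: best P0=NH3 P1=NH0 P2=NH3
Op 9: best P0=NH2 P1=NH0 P2=NH3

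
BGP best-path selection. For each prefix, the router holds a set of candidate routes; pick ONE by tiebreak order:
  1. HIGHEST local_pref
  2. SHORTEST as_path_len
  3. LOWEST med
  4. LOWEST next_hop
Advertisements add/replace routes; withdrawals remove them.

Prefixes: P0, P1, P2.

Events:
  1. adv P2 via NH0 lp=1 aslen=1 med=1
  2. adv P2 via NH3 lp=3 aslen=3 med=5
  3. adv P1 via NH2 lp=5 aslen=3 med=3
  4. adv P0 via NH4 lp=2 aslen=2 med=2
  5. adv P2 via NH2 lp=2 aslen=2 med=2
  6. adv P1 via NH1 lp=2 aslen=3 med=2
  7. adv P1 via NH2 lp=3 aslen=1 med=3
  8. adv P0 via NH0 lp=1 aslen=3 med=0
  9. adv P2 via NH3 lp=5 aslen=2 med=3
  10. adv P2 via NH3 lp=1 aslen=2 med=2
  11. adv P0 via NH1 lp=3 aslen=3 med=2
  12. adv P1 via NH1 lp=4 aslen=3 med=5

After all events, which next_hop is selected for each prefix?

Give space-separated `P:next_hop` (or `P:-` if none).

Op 1: best P0=- P1=- P2=NH0
Op 2: best P0=- P1=- P2=NH3
Op 3: best P0=- P1=NH2 P2=NH3
Op 4: best P0=NH4 P1=NH2 P2=NH3
Op 5: best P0=NH4 P1=NH2 P2=NH3
Op 6: best P0=NH4 P1=NH2 P2=NH3
Op 7: best P0=NH4 P1=NH2 P2=NH3
Op 8: best P0=NH4 P1=NH2 P2=NH3
Op 9: best P0=NH4 P1=NH2 P2=NH3
Op 10: best P0=NH4 P1=NH2 P2=NH2
Op 11: best P0=NH1 P1=NH2 P2=NH2
Op 12: best P0=NH1 P1=NH1 P2=NH2

Answer: P0:NH1 P1:NH1 P2:NH2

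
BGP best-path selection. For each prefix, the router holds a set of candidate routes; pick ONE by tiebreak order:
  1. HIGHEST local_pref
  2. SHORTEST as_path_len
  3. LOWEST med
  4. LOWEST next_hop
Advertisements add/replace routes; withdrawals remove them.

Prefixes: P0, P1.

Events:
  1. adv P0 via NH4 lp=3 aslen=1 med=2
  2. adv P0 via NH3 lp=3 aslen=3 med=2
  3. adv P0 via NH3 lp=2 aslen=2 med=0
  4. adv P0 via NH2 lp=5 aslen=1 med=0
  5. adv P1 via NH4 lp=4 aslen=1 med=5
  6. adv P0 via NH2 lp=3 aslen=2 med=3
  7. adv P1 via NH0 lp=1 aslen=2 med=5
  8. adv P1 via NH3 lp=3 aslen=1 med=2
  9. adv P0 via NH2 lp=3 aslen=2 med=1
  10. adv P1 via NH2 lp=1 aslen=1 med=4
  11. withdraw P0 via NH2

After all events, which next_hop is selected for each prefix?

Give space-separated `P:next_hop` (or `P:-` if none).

Op 1: best P0=NH4 P1=-
Op 2: best P0=NH4 P1=-
Op 3: best P0=NH4 P1=-
Op 4: best P0=NH2 P1=-
Op 5: best P0=NH2 P1=NH4
Op 6: best P0=NH4 P1=NH4
Op 7: best P0=NH4 P1=NH4
Op 8: best P0=NH4 P1=NH4
Op 9: best P0=NH4 P1=NH4
Op 10: best P0=NH4 P1=NH4
Op 11: best P0=NH4 P1=NH4

Answer: P0:NH4 P1:NH4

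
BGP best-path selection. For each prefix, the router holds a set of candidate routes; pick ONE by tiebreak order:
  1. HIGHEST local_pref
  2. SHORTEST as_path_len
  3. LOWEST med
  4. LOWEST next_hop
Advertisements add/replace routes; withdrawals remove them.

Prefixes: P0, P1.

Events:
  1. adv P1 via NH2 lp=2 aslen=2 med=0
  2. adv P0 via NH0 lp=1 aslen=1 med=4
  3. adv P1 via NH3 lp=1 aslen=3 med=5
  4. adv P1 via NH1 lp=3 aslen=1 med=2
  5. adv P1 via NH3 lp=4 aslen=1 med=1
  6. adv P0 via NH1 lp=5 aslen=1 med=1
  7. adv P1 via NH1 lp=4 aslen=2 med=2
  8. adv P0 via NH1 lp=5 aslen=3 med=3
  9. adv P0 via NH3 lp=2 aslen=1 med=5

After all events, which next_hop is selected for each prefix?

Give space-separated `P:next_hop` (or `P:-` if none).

Op 1: best P0=- P1=NH2
Op 2: best P0=NH0 P1=NH2
Op 3: best P0=NH0 P1=NH2
Op 4: best P0=NH0 P1=NH1
Op 5: best P0=NH0 P1=NH3
Op 6: best P0=NH1 P1=NH3
Op 7: best P0=NH1 P1=NH3
Op 8: best P0=NH1 P1=NH3
Op 9: best P0=NH1 P1=NH3

Answer: P0:NH1 P1:NH3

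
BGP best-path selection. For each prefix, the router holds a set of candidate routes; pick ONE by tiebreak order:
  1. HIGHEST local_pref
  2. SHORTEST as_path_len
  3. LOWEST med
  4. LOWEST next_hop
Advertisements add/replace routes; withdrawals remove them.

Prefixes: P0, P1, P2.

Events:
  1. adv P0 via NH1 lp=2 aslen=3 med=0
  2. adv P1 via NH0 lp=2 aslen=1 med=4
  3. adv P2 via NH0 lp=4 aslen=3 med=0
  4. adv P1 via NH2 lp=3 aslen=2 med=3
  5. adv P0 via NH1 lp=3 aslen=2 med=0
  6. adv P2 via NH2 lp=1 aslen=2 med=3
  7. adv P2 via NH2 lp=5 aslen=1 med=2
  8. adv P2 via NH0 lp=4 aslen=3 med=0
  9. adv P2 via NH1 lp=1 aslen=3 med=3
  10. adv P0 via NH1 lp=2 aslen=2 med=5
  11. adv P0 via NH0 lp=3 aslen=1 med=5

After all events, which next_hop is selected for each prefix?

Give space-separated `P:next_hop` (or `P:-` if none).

Op 1: best P0=NH1 P1=- P2=-
Op 2: best P0=NH1 P1=NH0 P2=-
Op 3: best P0=NH1 P1=NH0 P2=NH0
Op 4: best P0=NH1 P1=NH2 P2=NH0
Op 5: best P0=NH1 P1=NH2 P2=NH0
Op 6: best P0=NH1 P1=NH2 P2=NH0
Op 7: best P0=NH1 P1=NH2 P2=NH2
Op 8: best P0=NH1 P1=NH2 P2=NH2
Op 9: best P0=NH1 P1=NH2 P2=NH2
Op 10: best P0=NH1 P1=NH2 P2=NH2
Op 11: best P0=NH0 P1=NH2 P2=NH2

Answer: P0:NH0 P1:NH2 P2:NH2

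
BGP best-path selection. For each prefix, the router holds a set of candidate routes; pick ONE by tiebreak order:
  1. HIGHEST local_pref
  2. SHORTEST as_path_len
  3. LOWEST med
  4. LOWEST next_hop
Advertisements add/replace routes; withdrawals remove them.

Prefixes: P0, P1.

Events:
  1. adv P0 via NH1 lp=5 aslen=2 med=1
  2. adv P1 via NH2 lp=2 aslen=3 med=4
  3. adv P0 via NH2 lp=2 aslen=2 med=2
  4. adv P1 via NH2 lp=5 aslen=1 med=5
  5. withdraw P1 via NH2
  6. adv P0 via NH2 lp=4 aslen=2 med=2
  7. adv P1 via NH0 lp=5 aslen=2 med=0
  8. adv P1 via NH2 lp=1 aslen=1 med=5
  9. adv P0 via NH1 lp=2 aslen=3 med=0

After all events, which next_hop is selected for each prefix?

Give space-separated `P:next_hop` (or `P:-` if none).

Answer: P0:NH2 P1:NH0

Derivation:
Op 1: best P0=NH1 P1=-
Op 2: best P0=NH1 P1=NH2
Op 3: best P0=NH1 P1=NH2
Op 4: best P0=NH1 P1=NH2
Op 5: best P0=NH1 P1=-
Op 6: best P0=NH1 P1=-
Op 7: best P0=NH1 P1=NH0
Op 8: best P0=NH1 P1=NH0
Op 9: best P0=NH2 P1=NH0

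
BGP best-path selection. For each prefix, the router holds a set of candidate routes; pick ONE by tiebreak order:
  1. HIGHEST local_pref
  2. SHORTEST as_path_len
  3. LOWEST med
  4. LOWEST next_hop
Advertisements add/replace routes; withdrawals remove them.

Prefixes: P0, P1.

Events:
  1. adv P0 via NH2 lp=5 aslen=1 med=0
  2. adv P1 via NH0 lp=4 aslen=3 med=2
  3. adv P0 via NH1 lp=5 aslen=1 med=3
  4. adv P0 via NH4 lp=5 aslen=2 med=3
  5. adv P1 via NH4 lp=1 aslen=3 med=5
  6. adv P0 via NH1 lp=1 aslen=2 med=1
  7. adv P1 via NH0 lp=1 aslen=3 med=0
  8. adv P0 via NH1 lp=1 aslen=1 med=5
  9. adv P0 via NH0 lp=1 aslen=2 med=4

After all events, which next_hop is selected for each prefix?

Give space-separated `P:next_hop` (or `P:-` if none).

Op 1: best P0=NH2 P1=-
Op 2: best P0=NH2 P1=NH0
Op 3: best P0=NH2 P1=NH0
Op 4: best P0=NH2 P1=NH0
Op 5: best P0=NH2 P1=NH0
Op 6: best P0=NH2 P1=NH0
Op 7: best P0=NH2 P1=NH0
Op 8: best P0=NH2 P1=NH0
Op 9: best P0=NH2 P1=NH0

Answer: P0:NH2 P1:NH0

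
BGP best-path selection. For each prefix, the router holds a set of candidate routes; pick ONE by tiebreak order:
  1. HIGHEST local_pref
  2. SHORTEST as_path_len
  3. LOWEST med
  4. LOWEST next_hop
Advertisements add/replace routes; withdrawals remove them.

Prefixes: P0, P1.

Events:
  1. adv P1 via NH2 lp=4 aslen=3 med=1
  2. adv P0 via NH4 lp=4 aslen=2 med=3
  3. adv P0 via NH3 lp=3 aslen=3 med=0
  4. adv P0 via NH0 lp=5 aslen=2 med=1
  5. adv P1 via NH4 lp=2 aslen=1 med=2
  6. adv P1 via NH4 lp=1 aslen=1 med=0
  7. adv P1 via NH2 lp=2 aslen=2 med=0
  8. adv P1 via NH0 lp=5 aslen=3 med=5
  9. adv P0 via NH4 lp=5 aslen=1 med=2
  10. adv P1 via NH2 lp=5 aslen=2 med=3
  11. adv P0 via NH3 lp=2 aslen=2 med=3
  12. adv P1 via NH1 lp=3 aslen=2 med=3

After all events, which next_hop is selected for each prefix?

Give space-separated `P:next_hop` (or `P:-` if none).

Op 1: best P0=- P1=NH2
Op 2: best P0=NH4 P1=NH2
Op 3: best P0=NH4 P1=NH2
Op 4: best P0=NH0 P1=NH2
Op 5: best P0=NH0 P1=NH2
Op 6: best P0=NH0 P1=NH2
Op 7: best P0=NH0 P1=NH2
Op 8: best P0=NH0 P1=NH0
Op 9: best P0=NH4 P1=NH0
Op 10: best P0=NH4 P1=NH2
Op 11: best P0=NH4 P1=NH2
Op 12: best P0=NH4 P1=NH2

Answer: P0:NH4 P1:NH2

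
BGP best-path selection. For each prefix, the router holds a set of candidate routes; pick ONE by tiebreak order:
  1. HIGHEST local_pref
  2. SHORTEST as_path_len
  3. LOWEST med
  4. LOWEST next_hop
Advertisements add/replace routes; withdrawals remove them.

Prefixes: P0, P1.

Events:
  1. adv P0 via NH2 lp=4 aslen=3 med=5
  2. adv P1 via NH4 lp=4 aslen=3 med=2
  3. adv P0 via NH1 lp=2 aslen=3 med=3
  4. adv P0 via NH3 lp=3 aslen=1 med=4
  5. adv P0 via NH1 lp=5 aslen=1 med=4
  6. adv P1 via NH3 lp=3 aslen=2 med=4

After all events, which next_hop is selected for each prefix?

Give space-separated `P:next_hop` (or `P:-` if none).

Op 1: best P0=NH2 P1=-
Op 2: best P0=NH2 P1=NH4
Op 3: best P0=NH2 P1=NH4
Op 4: best P0=NH2 P1=NH4
Op 5: best P0=NH1 P1=NH4
Op 6: best P0=NH1 P1=NH4

Answer: P0:NH1 P1:NH4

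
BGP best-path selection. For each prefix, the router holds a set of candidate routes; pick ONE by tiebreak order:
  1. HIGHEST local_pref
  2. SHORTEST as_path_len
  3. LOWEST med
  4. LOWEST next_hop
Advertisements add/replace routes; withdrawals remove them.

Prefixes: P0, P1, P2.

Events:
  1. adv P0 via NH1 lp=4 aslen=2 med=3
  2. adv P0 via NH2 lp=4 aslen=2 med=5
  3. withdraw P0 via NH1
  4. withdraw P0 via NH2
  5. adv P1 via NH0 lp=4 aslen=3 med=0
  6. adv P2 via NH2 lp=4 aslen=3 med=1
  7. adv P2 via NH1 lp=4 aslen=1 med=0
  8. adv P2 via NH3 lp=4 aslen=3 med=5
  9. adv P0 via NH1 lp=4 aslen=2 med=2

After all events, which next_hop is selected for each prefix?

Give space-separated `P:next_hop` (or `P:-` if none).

Answer: P0:NH1 P1:NH0 P2:NH1

Derivation:
Op 1: best P0=NH1 P1=- P2=-
Op 2: best P0=NH1 P1=- P2=-
Op 3: best P0=NH2 P1=- P2=-
Op 4: best P0=- P1=- P2=-
Op 5: best P0=- P1=NH0 P2=-
Op 6: best P0=- P1=NH0 P2=NH2
Op 7: best P0=- P1=NH0 P2=NH1
Op 8: best P0=- P1=NH0 P2=NH1
Op 9: best P0=NH1 P1=NH0 P2=NH1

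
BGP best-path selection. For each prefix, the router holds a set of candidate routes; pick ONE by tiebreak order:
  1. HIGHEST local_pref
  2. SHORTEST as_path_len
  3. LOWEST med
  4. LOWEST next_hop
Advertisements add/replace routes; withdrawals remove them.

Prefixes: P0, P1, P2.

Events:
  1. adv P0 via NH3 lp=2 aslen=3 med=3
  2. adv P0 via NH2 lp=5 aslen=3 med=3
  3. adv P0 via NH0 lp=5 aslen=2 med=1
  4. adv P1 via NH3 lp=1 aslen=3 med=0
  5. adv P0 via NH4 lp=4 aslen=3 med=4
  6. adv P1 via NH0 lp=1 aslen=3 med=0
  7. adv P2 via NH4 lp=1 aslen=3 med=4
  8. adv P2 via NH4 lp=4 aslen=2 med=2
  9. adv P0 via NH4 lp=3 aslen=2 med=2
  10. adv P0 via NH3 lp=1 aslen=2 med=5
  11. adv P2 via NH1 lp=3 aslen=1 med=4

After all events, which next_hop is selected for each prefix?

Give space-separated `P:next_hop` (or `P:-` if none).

Answer: P0:NH0 P1:NH0 P2:NH4

Derivation:
Op 1: best P0=NH3 P1=- P2=-
Op 2: best P0=NH2 P1=- P2=-
Op 3: best P0=NH0 P1=- P2=-
Op 4: best P0=NH0 P1=NH3 P2=-
Op 5: best P0=NH0 P1=NH3 P2=-
Op 6: best P0=NH0 P1=NH0 P2=-
Op 7: best P0=NH0 P1=NH0 P2=NH4
Op 8: best P0=NH0 P1=NH0 P2=NH4
Op 9: best P0=NH0 P1=NH0 P2=NH4
Op 10: best P0=NH0 P1=NH0 P2=NH4
Op 11: best P0=NH0 P1=NH0 P2=NH4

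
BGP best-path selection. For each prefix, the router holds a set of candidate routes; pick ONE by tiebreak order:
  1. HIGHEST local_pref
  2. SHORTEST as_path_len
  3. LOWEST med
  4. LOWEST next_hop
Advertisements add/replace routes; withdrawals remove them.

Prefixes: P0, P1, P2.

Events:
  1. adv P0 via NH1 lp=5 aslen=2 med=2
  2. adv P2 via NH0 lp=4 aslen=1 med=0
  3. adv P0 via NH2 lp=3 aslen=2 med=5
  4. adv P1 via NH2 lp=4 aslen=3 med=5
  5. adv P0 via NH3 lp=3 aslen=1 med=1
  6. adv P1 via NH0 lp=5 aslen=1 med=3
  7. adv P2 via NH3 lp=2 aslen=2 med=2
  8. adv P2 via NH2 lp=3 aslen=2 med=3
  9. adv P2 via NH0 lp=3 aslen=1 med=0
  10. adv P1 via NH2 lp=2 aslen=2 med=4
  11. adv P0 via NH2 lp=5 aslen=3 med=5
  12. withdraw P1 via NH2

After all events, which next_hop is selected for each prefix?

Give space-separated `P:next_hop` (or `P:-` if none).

Op 1: best P0=NH1 P1=- P2=-
Op 2: best P0=NH1 P1=- P2=NH0
Op 3: best P0=NH1 P1=- P2=NH0
Op 4: best P0=NH1 P1=NH2 P2=NH0
Op 5: best P0=NH1 P1=NH2 P2=NH0
Op 6: best P0=NH1 P1=NH0 P2=NH0
Op 7: best P0=NH1 P1=NH0 P2=NH0
Op 8: best P0=NH1 P1=NH0 P2=NH0
Op 9: best P0=NH1 P1=NH0 P2=NH0
Op 10: best P0=NH1 P1=NH0 P2=NH0
Op 11: best P0=NH1 P1=NH0 P2=NH0
Op 12: best P0=NH1 P1=NH0 P2=NH0

Answer: P0:NH1 P1:NH0 P2:NH0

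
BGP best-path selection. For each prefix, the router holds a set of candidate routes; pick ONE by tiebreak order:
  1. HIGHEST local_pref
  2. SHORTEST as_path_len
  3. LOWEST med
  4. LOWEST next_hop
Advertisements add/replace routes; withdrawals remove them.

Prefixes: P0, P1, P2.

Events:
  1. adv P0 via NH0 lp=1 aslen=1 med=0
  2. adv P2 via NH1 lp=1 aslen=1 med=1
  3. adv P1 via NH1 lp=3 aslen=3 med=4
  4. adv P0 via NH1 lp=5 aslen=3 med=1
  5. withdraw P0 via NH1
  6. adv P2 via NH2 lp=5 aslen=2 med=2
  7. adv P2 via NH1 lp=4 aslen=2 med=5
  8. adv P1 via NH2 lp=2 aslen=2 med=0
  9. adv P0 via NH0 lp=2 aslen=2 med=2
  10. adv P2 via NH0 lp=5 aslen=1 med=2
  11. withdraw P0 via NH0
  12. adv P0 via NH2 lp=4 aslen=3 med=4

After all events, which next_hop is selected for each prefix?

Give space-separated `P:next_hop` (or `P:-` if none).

Answer: P0:NH2 P1:NH1 P2:NH0

Derivation:
Op 1: best P0=NH0 P1=- P2=-
Op 2: best P0=NH0 P1=- P2=NH1
Op 3: best P0=NH0 P1=NH1 P2=NH1
Op 4: best P0=NH1 P1=NH1 P2=NH1
Op 5: best P0=NH0 P1=NH1 P2=NH1
Op 6: best P0=NH0 P1=NH1 P2=NH2
Op 7: best P0=NH0 P1=NH1 P2=NH2
Op 8: best P0=NH0 P1=NH1 P2=NH2
Op 9: best P0=NH0 P1=NH1 P2=NH2
Op 10: best P0=NH0 P1=NH1 P2=NH0
Op 11: best P0=- P1=NH1 P2=NH0
Op 12: best P0=NH2 P1=NH1 P2=NH0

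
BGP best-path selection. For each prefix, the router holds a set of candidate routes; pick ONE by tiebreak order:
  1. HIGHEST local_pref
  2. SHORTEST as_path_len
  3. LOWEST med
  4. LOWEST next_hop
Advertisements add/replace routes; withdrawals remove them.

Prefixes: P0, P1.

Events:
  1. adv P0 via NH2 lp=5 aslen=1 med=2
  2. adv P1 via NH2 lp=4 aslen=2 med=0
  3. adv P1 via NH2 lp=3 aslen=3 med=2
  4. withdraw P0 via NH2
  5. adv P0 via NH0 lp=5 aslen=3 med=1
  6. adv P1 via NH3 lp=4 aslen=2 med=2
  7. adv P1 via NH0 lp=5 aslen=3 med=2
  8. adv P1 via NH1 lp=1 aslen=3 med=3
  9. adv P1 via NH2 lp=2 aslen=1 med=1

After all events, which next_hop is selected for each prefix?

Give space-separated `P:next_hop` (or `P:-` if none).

Op 1: best P0=NH2 P1=-
Op 2: best P0=NH2 P1=NH2
Op 3: best P0=NH2 P1=NH2
Op 4: best P0=- P1=NH2
Op 5: best P0=NH0 P1=NH2
Op 6: best P0=NH0 P1=NH3
Op 7: best P0=NH0 P1=NH0
Op 8: best P0=NH0 P1=NH0
Op 9: best P0=NH0 P1=NH0

Answer: P0:NH0 P1:NH0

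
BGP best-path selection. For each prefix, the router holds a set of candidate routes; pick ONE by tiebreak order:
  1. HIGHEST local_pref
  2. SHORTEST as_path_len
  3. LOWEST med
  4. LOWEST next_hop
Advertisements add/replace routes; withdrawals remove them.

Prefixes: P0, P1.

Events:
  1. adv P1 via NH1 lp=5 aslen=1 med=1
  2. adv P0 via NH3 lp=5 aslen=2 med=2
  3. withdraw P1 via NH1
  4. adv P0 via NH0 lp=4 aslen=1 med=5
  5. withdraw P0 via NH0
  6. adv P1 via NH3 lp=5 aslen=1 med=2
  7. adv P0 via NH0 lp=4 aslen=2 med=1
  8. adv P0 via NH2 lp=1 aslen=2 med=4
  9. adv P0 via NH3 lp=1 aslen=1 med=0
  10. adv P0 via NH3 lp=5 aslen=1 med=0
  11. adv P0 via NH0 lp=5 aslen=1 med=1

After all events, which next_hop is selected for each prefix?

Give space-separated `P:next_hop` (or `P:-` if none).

Op 1: best P0=- P1=NH1
Op 2: best P0=NH3 P1=NH1
Op 3: best P0=NH3 P1=-
Op 4: best P0=NH3 P1=-
Op 5: best P0=NH3 P1=-
Op 6: best P0=NH3 P1=NH3
Op 7: best P0=NH3 P1=NH3
Op 8: best P0=NH3 P1=NH3
Op 9: best P0=NH0 P1=NH3
Op 10: best P0=NH3 P1=NH3
Op 11: best P0=NH3 P1=NH3

Answer: P0:NH3 P1:NH3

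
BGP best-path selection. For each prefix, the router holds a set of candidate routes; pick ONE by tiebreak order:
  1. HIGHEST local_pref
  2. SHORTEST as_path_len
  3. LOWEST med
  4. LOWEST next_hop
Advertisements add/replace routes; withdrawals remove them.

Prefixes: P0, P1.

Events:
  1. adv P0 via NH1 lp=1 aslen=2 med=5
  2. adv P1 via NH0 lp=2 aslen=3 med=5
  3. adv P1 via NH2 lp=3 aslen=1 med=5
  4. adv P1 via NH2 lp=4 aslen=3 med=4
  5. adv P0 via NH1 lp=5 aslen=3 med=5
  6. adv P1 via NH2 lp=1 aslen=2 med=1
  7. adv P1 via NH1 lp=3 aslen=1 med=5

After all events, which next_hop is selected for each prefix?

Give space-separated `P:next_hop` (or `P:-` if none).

Op 1: best P0=NH1 P1=-
Op 2: best P0=NH1 P1=NH0
Op 3: best P0=NH1 P1=NH2
Op 4: best P0=NH1 P1=NH2
Op 5: best P0=NH1 P1=NH2
Op 6: best P0=NH1 P1=NH0
Op 7: best P0=NH1 P1=NH1

Answer: P0:NH1 P1:NH1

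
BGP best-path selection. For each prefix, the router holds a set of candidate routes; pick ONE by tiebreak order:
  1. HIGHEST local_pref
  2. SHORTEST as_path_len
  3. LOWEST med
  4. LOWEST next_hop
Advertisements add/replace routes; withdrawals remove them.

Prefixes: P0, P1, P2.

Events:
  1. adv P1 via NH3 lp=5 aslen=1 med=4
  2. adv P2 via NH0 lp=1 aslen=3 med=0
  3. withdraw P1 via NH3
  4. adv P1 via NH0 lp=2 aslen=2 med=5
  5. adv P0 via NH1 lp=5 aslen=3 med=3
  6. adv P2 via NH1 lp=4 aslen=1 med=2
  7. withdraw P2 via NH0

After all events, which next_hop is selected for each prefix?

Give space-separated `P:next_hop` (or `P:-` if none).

Answer: P0:NH1 P1:NH0 P2:NH1

Derivation:
Op 1: best P0=- P1=NH3 P2=-
Op 2: best P0=- P1=NH3 P2=NH0
Op 3: best P0=- P1=- P2=NH0
Op 4: best P0=- P1=NH0 P2=NH0
Op 5: best P0=NH1 P1=NH0 P2=NH0
Op 6: best P0=NH1 P1=NH0 P2=NH1
Op 7: best P0=NH1 P1=NH0 P2=NH1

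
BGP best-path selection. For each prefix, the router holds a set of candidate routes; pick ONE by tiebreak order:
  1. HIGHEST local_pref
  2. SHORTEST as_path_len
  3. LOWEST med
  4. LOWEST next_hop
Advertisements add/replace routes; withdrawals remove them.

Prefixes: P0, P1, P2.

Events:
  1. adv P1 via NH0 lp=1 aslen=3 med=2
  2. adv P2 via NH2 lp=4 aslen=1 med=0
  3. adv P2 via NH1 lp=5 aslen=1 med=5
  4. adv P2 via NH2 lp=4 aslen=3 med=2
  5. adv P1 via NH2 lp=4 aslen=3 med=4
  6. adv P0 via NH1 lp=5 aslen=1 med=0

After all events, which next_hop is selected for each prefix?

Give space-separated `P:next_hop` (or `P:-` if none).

Op 1: best P0=- P1=NH0 P2=-
Op 2: best P0=- P1=NH0 P2=NH2
Op 3: best P0=- P1=NH0 P2=NH1
Op 4: best P0=- P1=NH0 P2=NH1
Op 5: best P0=- P1=NH2 P2=NH1
Op 6: best P0=NH1 P1=NH2 P2=NH1

Answer: P0:NH1 P1:NH2 P2:NH1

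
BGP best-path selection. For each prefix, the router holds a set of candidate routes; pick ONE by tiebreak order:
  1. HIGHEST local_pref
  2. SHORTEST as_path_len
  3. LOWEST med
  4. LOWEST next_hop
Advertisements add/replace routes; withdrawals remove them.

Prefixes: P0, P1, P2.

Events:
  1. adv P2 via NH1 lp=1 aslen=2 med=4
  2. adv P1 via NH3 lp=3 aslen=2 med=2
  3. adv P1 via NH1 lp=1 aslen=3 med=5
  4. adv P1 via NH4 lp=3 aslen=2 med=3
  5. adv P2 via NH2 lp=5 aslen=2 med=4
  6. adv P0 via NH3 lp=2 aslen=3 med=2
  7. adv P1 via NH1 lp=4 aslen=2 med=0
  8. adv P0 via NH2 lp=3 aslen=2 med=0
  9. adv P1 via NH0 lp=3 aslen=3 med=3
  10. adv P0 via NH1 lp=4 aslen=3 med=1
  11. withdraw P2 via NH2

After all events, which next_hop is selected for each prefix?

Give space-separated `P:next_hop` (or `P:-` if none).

Answer: P0:NH1 P1:NH1 P2:NH1

Derivation:
Op 1: best P0=- P1=- P2=NH1
Op 2: best P0=- P1=NH3 P2=NH1
Op 3: best P0=- P1=NH3 P2=NH1
Op 4: best P0=- P1=NH3 P2=NH1
Op 5: best P0=- P1=NH3 P2=NH2
Op 6: best P0=NH3 P1=NH3 P2=NH2
Op 7: best P0=NH3 P1=NH1 P2=NH2
Op 8: best P0=NH2 P1=NH1 P2=NH2
Op 9: best P0=NH2 P1=NH1 P2=NH2
Op 10: best P0=NH1 P1=NH1 P2=NH2
Op 11: best P0=NH1 P1=NH1 P2=NH1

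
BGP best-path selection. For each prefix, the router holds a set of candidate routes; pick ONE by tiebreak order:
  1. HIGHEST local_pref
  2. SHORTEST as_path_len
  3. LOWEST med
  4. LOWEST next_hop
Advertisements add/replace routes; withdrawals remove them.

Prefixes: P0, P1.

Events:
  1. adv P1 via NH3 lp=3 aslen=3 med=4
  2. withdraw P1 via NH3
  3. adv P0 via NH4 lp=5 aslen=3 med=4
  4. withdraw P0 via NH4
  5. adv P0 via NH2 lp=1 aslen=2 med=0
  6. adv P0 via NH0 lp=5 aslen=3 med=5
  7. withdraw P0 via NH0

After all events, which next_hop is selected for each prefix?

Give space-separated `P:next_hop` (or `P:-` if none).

Answer: P0:NH2 P1:-

Derivation:
Op 1: best P0=- P1=NH3
Op 2: best P0=- P1=-
Op 3: best P0=NH4 P1=-
Op 4: best P0=- P1=-
Op 5: best P0=NH2 P1=-
Op 6: best P0=NH0 P1=-
Op 7: best P0=NH2 P1=-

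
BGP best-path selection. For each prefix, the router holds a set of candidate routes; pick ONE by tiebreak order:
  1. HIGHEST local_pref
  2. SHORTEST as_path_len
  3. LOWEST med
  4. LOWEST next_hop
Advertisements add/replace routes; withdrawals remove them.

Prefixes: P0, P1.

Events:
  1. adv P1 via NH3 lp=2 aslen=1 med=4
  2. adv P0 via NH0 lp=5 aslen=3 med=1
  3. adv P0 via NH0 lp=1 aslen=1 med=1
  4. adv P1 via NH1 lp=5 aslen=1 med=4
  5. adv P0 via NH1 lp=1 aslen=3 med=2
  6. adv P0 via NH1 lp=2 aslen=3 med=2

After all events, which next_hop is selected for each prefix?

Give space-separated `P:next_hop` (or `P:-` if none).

Op 1: best P0=- P1=NH3
Op 2: best P0=NH0 P1=NH3
Op 3: best P0=NH0 P1=NH3
Op 4: best P0=NH0 P1=NH1
Op 5: best P0=NH0 P1=NH1
Op 6: best P0=NH1 P1=NH1

Answer: P0:NH1 P1:NH1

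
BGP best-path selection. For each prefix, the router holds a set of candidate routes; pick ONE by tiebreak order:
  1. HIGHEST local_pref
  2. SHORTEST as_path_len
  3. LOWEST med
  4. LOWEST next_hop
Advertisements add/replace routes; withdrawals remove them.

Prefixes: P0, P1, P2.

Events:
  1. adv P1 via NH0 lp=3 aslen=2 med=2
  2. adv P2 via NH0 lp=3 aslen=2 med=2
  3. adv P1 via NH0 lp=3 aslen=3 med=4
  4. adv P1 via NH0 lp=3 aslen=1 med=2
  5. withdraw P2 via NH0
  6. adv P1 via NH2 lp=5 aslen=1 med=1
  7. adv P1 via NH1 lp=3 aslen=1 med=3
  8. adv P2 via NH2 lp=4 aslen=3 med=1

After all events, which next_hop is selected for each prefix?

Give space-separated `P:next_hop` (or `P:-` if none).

Op 1: best P0=- P1=NH0 P2=-
Op 2: best P0=- P1=NH0 P2=NH0
Op 3: best P0=- P1=NH0 P2=NH0
Op 4: best P0=- P1=NH0 P2=NH0
Op 5: best P0=- P1=NH0 P2=-
Op 6: best P0=- P1=NH2 P2=-
Op 7: best P0=- P1=NH2 P2=-
Op 8: best P0=- P1=NH2 P2=NH2

Answer: P0:- P1:NH2 P2:NH2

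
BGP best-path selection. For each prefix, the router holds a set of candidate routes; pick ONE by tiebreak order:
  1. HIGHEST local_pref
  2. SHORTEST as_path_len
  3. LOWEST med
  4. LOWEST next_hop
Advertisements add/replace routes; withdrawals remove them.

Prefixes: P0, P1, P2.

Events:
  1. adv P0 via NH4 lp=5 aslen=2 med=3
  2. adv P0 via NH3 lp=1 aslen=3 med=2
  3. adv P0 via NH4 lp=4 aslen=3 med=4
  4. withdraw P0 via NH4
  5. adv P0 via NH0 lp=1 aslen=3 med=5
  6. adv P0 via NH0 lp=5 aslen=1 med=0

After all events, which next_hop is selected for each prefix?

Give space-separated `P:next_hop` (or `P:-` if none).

Op 1: best P0=NH4 P1=- P2=-
Op 2: best P0=NH4 P1=- P2=-
Op 3: best P0=NH4 P1=- P2=-
Op 4: best P0=NH3 P1=- P2=-
Op 5: best P0=NH3 P1=- P2=-
Op 6: best P0=NH0 P1=- P2=-

Answer: P0:NH0 P1:- P2:-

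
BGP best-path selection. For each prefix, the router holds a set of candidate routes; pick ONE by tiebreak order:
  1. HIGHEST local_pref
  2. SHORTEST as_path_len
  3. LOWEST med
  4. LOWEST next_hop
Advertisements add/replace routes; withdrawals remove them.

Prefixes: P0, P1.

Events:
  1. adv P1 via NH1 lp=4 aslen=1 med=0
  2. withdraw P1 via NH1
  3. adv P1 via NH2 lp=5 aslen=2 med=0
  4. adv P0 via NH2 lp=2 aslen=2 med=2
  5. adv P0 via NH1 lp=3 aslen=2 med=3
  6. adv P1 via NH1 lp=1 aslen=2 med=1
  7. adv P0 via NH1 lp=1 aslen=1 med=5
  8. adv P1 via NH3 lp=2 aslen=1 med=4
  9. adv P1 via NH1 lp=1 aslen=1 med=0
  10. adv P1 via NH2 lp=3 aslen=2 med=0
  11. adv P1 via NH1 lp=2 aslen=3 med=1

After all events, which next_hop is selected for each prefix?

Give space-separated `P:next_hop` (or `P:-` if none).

Answer: P0:NH2 P1:NH2

Derivation:
Op 1: best P0=- P1=NH1
Op 2: best P0=- P1=-
Op 3: best P0=- P1=NH2
Op 4: best P0=NH2 P1=NH2
Op 5: best P0=NH1 P1=NH2
Op 6: best P0=NH1 P1=NH2
Op 7: best P0=NH2 P1=NH2
Op 8: best P0=NH2 P1=NH2
Op 9: best P0=NH2 P1=NH2
Op 10: best P0=NH2 P1=NH2
Op 11: best P0=NH2 P1=NH2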